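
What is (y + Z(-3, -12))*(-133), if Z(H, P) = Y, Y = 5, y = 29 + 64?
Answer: -13034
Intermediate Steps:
y = 93
Z(H, P) = 5
(y + Z(-3, -12))*(-133) = (93 + 5)*(-133) = 98*(-133) = -13034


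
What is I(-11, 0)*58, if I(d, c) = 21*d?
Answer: -13398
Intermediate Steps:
I(-11, 0)*58 = (21*(-11))*58 = -231*58 = -13398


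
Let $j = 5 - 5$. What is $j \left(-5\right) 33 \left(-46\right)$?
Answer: $0$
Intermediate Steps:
$j = 0$
$j \left(-5\right) 33 \left(-46\right) = 0 \left(-5\right) 33 \left(-46\right) = 0 \cdot 33 \left(-46\right) = 0 \left(-46\right) = 0$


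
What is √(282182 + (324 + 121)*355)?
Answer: √440157 ≈ 663.44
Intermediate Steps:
√(282182 + (324 + 121)*355) = √(282182 + 445*355) = √(282182 + 157975) = √440157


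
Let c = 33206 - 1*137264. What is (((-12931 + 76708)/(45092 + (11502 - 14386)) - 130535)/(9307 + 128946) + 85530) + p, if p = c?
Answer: -108123478814975/5835382624 ≈ -18529.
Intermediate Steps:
c = -104058 (c = 33206 - 137264 = -104058)
p = -104058
(((-12931 + 76708)/(45092 + (11502 - 14386)) - 130535)/(9307 + 128946) + 85530) + p = (((-12931 + 76708)/(45092 + (11502 - 14386)) - 130535)/(9307 + 128946) + 85530) - 104058 = ((63777/(45092 - 2884) - 130535)/138253 + 85530) - 104058 = ((63777/42208 - 130535)*(1/138253) + 85530) - 104058 = (-5509557503/42208*1/138253 + 85530) - 104058 = (-5509557503/5835382624 + 85530) - 104058 = 499094766273217/5835382624 - 104058 = -108123478814975/5835382624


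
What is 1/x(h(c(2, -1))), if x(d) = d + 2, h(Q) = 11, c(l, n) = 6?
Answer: 1/13 ≈ 0.076923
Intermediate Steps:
x(d) = 2 + d
1/x(h(c(2, -1))) = 1/(2 + 11) = 1/13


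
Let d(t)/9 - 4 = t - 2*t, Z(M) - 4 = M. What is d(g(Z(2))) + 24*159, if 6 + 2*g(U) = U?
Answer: 3852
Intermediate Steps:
Z(M) = 4 + M
g(U) = -3 + U/2
d(t) = 36 - 9*t (d(t) = 36 + 9*(t - 2*t) = 36 + 9*(-t) = 36 - 9*t)
d(g(Z(2))) + 24*159 = (36 - 9*(-3 + (4 + 2)/2)) + 24*159 = (36 - 9*(-3 + (1/2)*6)) + 3816 = (36 - 9*(-3 + 3)) + 3816 = (36 - 9*0) + 3816 = (36 + 0) + 3816 = 36 + 3816 = 3852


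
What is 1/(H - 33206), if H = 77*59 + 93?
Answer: -1/28570 ≈ -3.5002e-5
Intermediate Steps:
H = 4636 (H = 4543 + 93 = 4636)
1/(H - 33206) = 1/(4636 - 33206) = 1/(-28570) = -1/28570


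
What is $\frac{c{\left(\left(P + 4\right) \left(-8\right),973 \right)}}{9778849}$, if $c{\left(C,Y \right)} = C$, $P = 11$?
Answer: $- \frac{120}{9778849} \approx -1.2271 \cdot 10^{-5}$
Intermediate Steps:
$\frac{c{\left(\left(P + 4\right) \left(-8\right),973 \right)}}{9778849} = \frac{\left(11 + 4\right) \left(-8\right)}{9778849} = 15 \left(-8\right) \frac{1}{9778849} = \left(-120\right) \frac{1}{9778849} = - \frac{120}{9778849}$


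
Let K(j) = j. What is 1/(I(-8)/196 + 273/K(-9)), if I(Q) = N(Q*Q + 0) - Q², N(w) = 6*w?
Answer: -147/4219 ≈ -0.034842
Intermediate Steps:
I(Q) = 5*Q² (I(Q) = 6*(Q*Q + 0) - Q² = 6*(Q² + 0) - Q² = 6*Q² - Q² = 5*Q²)
1/(I(-8)/196 + 273/K(-9)) = 1/((5*(-8)²)/196 + 273/(-9)) = 1/((5*64)*(1/196) + 273*(-⅑)) = 1/(320*(1/196) - 91/3) = 1/(80/49 - 91/3) = 1/(-4219/147) = -147/4219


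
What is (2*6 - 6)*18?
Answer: 108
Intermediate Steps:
(2*6 - 6)*18 = (12 - 6)*18 = 6*18 = 108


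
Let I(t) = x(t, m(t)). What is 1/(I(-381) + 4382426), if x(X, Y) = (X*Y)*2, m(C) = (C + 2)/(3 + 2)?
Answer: 5/22200928 ≈ 2.2522e-7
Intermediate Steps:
m(C) = ⅖ + C/5 (m(C) = (2 + C)/5 = (2 + C)*(⅕) = ⅖ + C/5)
x(X, Y) = 2*X*Y
I(t) = 2*t*(⅖ + t/5)
1/(I(-381) + 4382426) = 1/((⅖)*(-381)*(2 - 381) + 4382426) = 1/((⅖)*(-381)*(-379) + 4382426) = 1/(288798/5 + 4382426) = 1/(22200928/5) = 5/22200928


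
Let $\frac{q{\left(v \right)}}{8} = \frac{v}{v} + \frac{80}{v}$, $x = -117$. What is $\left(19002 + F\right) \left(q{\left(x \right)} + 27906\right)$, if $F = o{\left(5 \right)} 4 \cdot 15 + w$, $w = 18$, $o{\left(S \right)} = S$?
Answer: $\frac{21028519120}{39} \approx 5.3919 \cdot 10^{8}$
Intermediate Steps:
$q{\left(v \right)} = 8 + \frac{640}{v}$ ($q{\left(v \right)} = 8 \left(\frac{v}{v} + \frac{80}{v}\right) = 8 \left(1 + \frac{80}{v}\right) = 8 + \frac{640}{v}$)
$F = 318$ ($F = 5 \cdot 4 \cdot 15 + 18 = 20 \cdot 15 + 18 = 300 + 18 = 318$)
$\left(19002 + F\right) \left(q{\left(x \right)} + 27906\right) = \left(19002 + 318\right) \left(\left(8 + \frac{640}{-117}\right) + 27906\right) = 19320 \left(\left(8 + 640 \left(- \frac{1}{117}\right)\right) + 27906\right) = 19320 \left(\left(8 - \frac{640}{117}\right) + 27906\right) = 19320 \left(\frac{296}{117} + 27906\right) = 19320 \cdot \frac{3265298}{117} = \frac{21028519120}{39}$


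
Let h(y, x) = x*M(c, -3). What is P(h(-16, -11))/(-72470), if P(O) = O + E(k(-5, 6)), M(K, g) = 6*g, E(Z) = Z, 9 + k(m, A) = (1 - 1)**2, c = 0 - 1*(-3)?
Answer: -189/72470 ≈ -0.0026080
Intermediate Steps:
c = 3 (c = 0 + 3 = 3)
k(m, A) = -9 (k(m, A) = -9 + (1 - 1)**2 = -9 + 0**2 = -9 + 0 = -9)
h(y, x) = -18*x (h(y, x) = x*(6*(-3)) = x*(-18) = -18*x)
P(O) = -9 + O (P(O) = O - 9 = -9 + O)
P(h(-16, -11))/(-72470) = (-9 - 18*(-11))/(-72470) = (-9 + 198)*(-1/72470) = 189*(-1/72470) = -189/72470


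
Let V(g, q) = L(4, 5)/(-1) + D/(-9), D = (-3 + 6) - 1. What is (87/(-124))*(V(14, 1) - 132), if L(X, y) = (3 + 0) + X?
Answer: 36337/372 ≈ 97.680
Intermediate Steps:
L(X, y) = 3 + X
D = 2 (D = 3 - 1 = 2)
V(g, q) = -65/9 (V(g, q) = (3 + 4)/(-1) + 2/(-9) = 7*(-1) + 2*(-1/9) = -7 - 2/9 = -65/9)
(87/(-124))*(V(14, 1) - 132) = (87/(-124))*(-65/9 - 132) = (87*(-1/124))*(-1253/9) = -87/124*(-1253/9) = 36337/372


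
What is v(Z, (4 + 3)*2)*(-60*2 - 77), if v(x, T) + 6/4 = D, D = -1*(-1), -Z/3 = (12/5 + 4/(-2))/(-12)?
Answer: 197/2 ≈ 98.500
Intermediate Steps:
Z = ⅒ (Z = -3*(12/5 + 4/(-2))/(-12) = -3*(12*(⅕) + 4*(-½))*(-1)/12 = -3*(12/5 - 2)*(-1)/12 = -6*(-1)/(5*12) = -3*(-1/30) = ⅒ ≈ 0.10000)
D = 1
v(x, T) = -½ (v(x, T) = -3/2 + 1 = -½)
v(Z, (4 + 3)*2)*(-60*2 - 77) = -(-60*2 - 77)/2 = -(-120 - 77)/2 = -½*(-197) = 197/2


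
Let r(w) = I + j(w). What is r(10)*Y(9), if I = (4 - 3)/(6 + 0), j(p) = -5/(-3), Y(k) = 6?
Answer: 11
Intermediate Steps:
j(p) = 5/3 (j(p) = -5*(-⅓) = 5/3)
I = ⅙ (I = 1/6 = 1*(⅙) = ⅙ ≈ 0.16667)
r(w) = 11/6 (r(w) = ⅙ + 5/3 = 11/6)
r(10)*Y(9) = (11/6)*6 = 11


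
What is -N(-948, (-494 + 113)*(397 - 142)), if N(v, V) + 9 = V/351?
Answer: 11146/39 ≈ 285.79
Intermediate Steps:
N(v, V) = -9 + V/351
-N(-948, (-494 + 113)*(397 - 142)) = -(-9 + ((-494 + 113)*(397 - 142))/351) = -(-9 + (-381*255)/351) = -(-9 + (1/351)*(-97155)) = -(-9 - 10795/39) = -1*(-11146/39) = 11146/39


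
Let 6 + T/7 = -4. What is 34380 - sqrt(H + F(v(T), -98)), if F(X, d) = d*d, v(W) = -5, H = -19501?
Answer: 34380 - I*sqrt(9897) ≈ 34380.0 - 99.484*I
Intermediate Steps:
T = -70 (T = -42 + 7*(-4) = -42 - 28 = -70)
F(X, d) = d**2
34380 - sqrt(H + F(v(T), -98)) = 34380 - sqrt(-19501 + (-98)**2) = 34380 - sqrt(-19501 + 9604) = 34380 - sqrt(-9897) = 34380 - I*sqrt(9897)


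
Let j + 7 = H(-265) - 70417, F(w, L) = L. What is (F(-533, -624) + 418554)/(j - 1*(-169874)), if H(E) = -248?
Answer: 208965/49601 ≈ 4.2129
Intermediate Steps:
j = -70672 (j = -7 + (-248 - 70417) = -7 - 70665 = -70672)
(F(-533, -624) + 418554)/(j - 1*(-169874)) = (-624 + 418554)/(-70672 - 1*(-169874)) = 417930/(-70672 + 169874) = 417930/99202 = 417930*(1/99202) = 208965/49601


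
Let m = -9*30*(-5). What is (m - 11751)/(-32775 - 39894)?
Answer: 3467/24223 ≈ 0.14313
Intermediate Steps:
m = 1350 (m = -270*(-5) = 1350)
(m - 11751)/(-32775 - 39894) = (1350 - 11751)/(-32775 - 39894) = -10401/(-72669) = -10401*(-1/72669) = 3467/24223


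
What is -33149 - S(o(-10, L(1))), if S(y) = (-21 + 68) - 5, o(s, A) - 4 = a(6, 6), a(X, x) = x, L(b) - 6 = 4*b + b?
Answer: -33191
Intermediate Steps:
L(b) = 6 + 5*b (L(b) = 6 + (4*b + b) = 6 + 5*b)
o(s, A) = 10 (o(s, A) = 4 + 6 = 10)
S(y) = 42 (S(y) = 47 - 5 = 42)
-33149 - S(o(-10, L(1))) = -33149 - 1*42 = -33149 - 42 = -33191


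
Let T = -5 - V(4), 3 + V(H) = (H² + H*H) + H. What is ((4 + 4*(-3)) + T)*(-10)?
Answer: 460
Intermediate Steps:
V(H) = -3 + H + 2*H² (V(H) = -3 + ((H² + H*H) + H) = -3 + ((H² + H²) + H) = -3 + (2*H² + H) = -3 + (H + 2*H²) = -3 + H + 2*H²)
T = -38 (T = -5 - (-3 + 4 + 2*4²) = -5 - (-3 + 4 + 2*16) = -5 - (-3 + 4 + 32) = -5 - 1*33 = -5 - 33 = -38)
((4 + 4*(-3)) + T)*(-10) = ((4 + 4*(-3)) - 38)*(-10) = ((4 - 12) - 38)*(-10) = (-8 - 38)*(-10) = -46*(-10) = 460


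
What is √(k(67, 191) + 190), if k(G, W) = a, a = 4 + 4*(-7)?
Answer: √166 ≈ 12.884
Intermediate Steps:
a = -24 (a = 4 - 28 = -24)
k(G, W) = -24
√(k(67, 191) + 190) = √(-24 + 190) = √166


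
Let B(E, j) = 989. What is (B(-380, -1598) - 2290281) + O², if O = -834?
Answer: -1593736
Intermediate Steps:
(B(-380, -1598) - 2290281) + O² = (989 - 2290281) + (-834)² = -2289292 + 695556 = -1593736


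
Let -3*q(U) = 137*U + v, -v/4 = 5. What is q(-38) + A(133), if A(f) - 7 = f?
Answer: 1882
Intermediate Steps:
v = -20 (v = -4*5 = -20)
A(f) = 7 + f
q(U) = 20/3 - 137*U/3 (q(U) = -(137*U - 20)/3 = -(-20 + 137*U)/3 = 20/3 - 137*U/3)
q(-38) + A(133) = (20/3 - 137/3*(-38)) + (7 + 133) = (20/3 + 5206/3) + 140 = 1742 + 140 = 1882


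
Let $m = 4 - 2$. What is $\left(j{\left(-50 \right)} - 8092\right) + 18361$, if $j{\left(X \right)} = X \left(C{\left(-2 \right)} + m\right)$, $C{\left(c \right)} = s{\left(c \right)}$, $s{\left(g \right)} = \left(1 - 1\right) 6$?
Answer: $10169$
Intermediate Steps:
$s{\left(g \right)} = 0$ ($s{\left(g \right)} = 0 \cdot 6 = 0$)
$C{\left(c \right)} = 0$
$m = 2$ ($m = 4 - 2 = 2$)
$j{\left(X \right)} = 2 X$ ($j{\left(X \right)} = X \left(0 + 2\right) = X 2 = 2 X$)
$\left(j{\left(-50 \right)} - 8092\right) + 18361 = \left(2 \left(-50\right) - 8092\right) + 18361 = \left(-100 - 8092\right) + 18361 = -8192 + 18361 = 10169$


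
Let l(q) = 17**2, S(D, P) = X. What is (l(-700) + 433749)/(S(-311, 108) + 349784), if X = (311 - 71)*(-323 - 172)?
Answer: 217019/115492 ≈ 1.8791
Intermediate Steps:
X = -118800 (X = 240*(-495) = -118800)
S(D, P) = -118800
l(q) = 289
(l(-700) + 433749)/(S(-311, 108) + 349784) = (289 + 433749)/(-118800 + 349784) = 434038/230984 = 434038*(1/230984) = 217019/115492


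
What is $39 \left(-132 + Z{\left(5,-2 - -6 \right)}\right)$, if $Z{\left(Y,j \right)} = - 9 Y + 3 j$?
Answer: $-6435$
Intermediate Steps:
$39 \left(-132 + Z{\left(5,-2 - -6 \right)}\right) = 39 \left(-132 + \left(\left(-9\right) 5 + 3 \left(-2 - -6\right)\right)\right) = 39 \left(-132 - \left(45 - 3 \left(-2 + 6\right)\right)\right) = 39 \left(-132 + \left(-45 + 3 \cdot 4\right)\right) = 39 \left(-132 + \left(-45 + 12\right)\right) = 39 \left(-132 - 33\right) = 39 \left(-165\right) = -6435$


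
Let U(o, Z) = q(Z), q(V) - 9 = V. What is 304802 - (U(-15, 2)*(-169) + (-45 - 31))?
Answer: 306737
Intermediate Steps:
q(V) = 9 + V
U(o, Z) = 9 + Z
304802 - (U(-15, 2)*(-169) + (-45 - 31)) = 304802 - ((9 + 2)*(-169) + (-45 - 31)) = 304802 - (11*(-169) - 76) = 304802 - (-1859 - 76) = 304802 - 1*(-1935) = 304802 + 1935 = 306737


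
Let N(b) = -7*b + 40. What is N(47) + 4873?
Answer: 4584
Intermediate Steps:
N(b) = 40 - 7*b
N(47) + 4873 = (40 - 7*47) + 4873 = (40 - 329) + 4873 = -289 + 4873 = 4584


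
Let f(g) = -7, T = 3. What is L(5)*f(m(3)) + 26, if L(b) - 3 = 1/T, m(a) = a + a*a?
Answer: 8/3 ≈ 2.6667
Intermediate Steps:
m(a) = a + a**2
L(b) = 10/3 (L(b) = 3 + 1/3 = 10/3)
L(5)*f(m(3)) + 26 = (10/3)*(-7) + 26 = -70/3 + 26 = 8/3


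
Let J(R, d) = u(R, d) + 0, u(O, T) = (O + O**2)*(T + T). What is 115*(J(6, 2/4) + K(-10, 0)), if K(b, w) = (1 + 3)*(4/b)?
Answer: 4646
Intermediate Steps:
u(O, T) = 2*T*(O + O**2) (u(O, T) = (O + O**2)*(2*T) = 2*T*(O + O**2))
K(b, w) = 16/b (K(b, w) = 4*(4/b) = 16/b)
J(R, d) = 2*R*d*(1 + R) (J(R, d) = 2*R*d*(1 + R) + 0 = 2*R*d*(1 + R))
115*(J(6, 2/4) + K(-10, 0)) = 115*(2*6*(2/4)*(1 + 6) + 16/(-10)) = 115*(2*6*(2*(1/4))*7 + 16*(-1/10)) = 115*(2*6*(1/2)*7 - 8/5) = 115*(42 - 8/5) = 115*(202/5) = 4646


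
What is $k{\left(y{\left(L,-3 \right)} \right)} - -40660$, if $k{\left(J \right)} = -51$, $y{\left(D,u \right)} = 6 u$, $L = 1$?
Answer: $40609$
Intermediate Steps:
$k{\left(y{\left(L,-3 \right)} \right)} - -40660 = -51 - -40660 = -51 + 40660 = 40609$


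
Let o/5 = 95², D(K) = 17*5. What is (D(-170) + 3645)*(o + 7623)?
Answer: 196750040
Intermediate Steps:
D(K) = 85
o = 45125 (o = 5*95² = 5*9025 = 45125)
(D(-170) + 3645)*(o + 7623) = (85 + 3645)*(45125 + 7623) = 3730*52748 = 196750040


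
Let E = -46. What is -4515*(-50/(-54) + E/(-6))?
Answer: -349160/9 ≈ -38796.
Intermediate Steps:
-4515*(-50/(-54) + E/(-6)) = -4515*(-50/(-54) - 46/(-6)) = -4515*(-50*(-1/54) - 46*(-1/6)) = -4515*(25/27 + 23/3) = -4515*232/27 = -349160/9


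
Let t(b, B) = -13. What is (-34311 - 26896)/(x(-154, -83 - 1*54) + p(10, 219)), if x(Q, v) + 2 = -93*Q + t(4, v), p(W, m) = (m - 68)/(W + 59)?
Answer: -4223283/987334 ≈ -4.2775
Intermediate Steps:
p(W, m) = (-68 + m)/(59 + W)
x(Q, v) = -15 - 93*Q (x(Q, v) = -2 + (-93*Q - 13) = -2 + (-13 - 93*Q) = -15 - 93*Q)
(-34311 - 26896)/(x(-154, -83 - 1*54) + p(10, 219)) = (-34311 - 26896)/((-15 - 93*(-154)) + (-68 + 219)/(59 + 10)) = -61207/((-15 + 14322) + 151/69) = -61207/(14307 + (1/69)*151) = -61207/(14307 + 151/69) = -61207/987334/69 = -61207*69/987334 = -4223283/987334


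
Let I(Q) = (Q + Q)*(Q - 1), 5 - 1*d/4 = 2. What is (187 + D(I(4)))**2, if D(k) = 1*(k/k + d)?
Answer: 40000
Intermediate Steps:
d = 12 (d = 20 - 4*2 = 20 - 8 = 12)
I(Q) = 2*Q*(-1 + Q) (I(Q) = (2*Q)*(-1 + Q) = 2*Q*(-1 + Q))
D(k) = 13 (D(k) = 1*(k/k + 12) = 1*(1 + 12) = 1*13 = 13)
(187 + D(I(4)))**2 = (187 + 13)**2 = 200**2 = 40000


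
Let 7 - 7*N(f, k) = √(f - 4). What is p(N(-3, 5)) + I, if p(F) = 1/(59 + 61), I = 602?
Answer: 72241/120 ≈ 602.01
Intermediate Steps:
N(f, k) = 1 - √(-4 + f)/7 (N(f, k) = 1 - √(f - 4)/7 = 1 - √(-4 + f)/7)
p(F) = 1/120
p(N(-3, 5)) + I = 1/120 + 602 = 72241/120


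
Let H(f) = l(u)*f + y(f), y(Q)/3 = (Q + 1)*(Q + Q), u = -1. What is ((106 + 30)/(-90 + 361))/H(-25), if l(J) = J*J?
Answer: 136/968825 ≈ 0.00014038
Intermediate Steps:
l(J) = J**2
y(Q) = 6*Q*(1 + Q) (y(Q) = 3*((Q + 1)*(Q + Q)) = 3*((1 + Q)*(2*Q)) = 3*(2*Q*(1 + Q)) = 6*Q*(1 + Q))
H(f) = f + 6*f*(1 + f) (H(f) = (-1)**2*f + 6*f*(1 + f) = 1*f + 6*f*(1 + f) = f + 6*f*(1 + f))
((106 + 30)/(-90 + 361))/H(-25) = ((106 + 30)/(-90 + 361))/((-25*(7 + 6*(-25)))) = (136/271)/((-25*(7 - 150))) = (136*(1/271))/((-25*(-143))) = (136/271)/3575 = (136/271)*(1/3575) = 136/968825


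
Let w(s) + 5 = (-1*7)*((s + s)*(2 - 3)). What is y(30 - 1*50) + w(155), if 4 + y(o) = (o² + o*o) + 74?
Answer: 3035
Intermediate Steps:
y(o) = 70 + 2*o² (y(o) = -4 + ((o² + o*o) + 74) = -4 + ((o² + o²) + 74) = -4 + (2*o² + 74) = -4 + (74 + 2*o²) = 70 + 2*o²)
w(s) = -5 + 14*s (w(s) = -5 + (-1*7)*((s + s)*(2 - 3)) = -5 - 7*2*s*(-1) = -5 - (-14)*s = -5 + 14*s)
y(30 - 1*50) + w(155) = (70 + 2*(30 - 1*50)²) + (-5 + 14*155) = (70 + 2*(30 - 50)²) + (-5 + 2170) = (70 + 2*(-20)²) + 2165 = (70 + 2*400) + 2165 = (70 + 800) + 2165 = 870 + 2165 = 3035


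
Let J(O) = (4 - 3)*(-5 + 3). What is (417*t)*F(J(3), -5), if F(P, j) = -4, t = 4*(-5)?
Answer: 33360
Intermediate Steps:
t = -20
J(O) = -2 (J(O) = 1*(-2) = -2)
(417*t)*F(J(3), -5) = (417*(-20))*(-4) = -8340*(-4) = 33360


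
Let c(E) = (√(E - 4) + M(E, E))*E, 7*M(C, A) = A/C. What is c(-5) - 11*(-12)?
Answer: 919/7 - 15*I ≈ 131.29 - 15.0*I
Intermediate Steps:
M(C, A) = A/(7*C) (M(C, A) = (A/C)/7 = A/(7*C))
c(E) = E*(⅐ + √(-4 + E)) (c(E) = (√(E - 4) + E/(7*E))*E = (√(-4 + E) + ⅐)*E = (⅐ + √(-4 + E))*E = E*(⅐ + √(-4 + E)))
c(-5) - 11*(-12) = -5*(⅐ + √(-4 - 5)) - 11*(-12) = -5*(⅐ + √(-9)) + 132 = -5*(⅐ + 3*I) + 132 = (-5/7 - 15*I) + 132 = 919/7 - 15*I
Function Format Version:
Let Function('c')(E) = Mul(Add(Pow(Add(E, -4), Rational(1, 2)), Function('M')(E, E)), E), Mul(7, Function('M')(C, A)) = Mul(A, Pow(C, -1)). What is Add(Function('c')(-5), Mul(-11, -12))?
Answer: Add(Rational(919, 7), Mul(-15, I)) ≈ Add(131.29, Mul(-15.000, I))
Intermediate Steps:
Function('M')(C, A) = Mul(Rational(1, 7), A, Pow(C, -1)) (Function('M')(C, A) = Mul(Rational(1, 7), Mul(A, Pow(C, -1))) = Mul(Rational(1, 7), A, Pow(C, -1)))
Function('c')(E) = Mul(E, Add(Rational(1, 7), Pow(Add(-4, E), Rational(1, 2)))) (Function('c')(E) = Mul(Add(Pow(Add(E, -4), Rational(1, 2)), Mul(Rational(1, 7), E, Pow(E, -1))), E) = Mul(Add(Pow(Add(-4, E), Rational(1, 2)), Rational(1, 7)), E) = Mul(Add(Rational(1, 7), Pow(Add(-4, E), Rational(1, 2))), E) = Mul(E, Add(Rational(1, 7), Pow(Add(-4, E), Rational(1, 2)))))
Add(Function('c')(-5), Mul(-11, -12)) = Add(Mul(-5, Add(Rational(1, 7), Pow(Add(-4, -5), Rational(1, 2)))), Mul(-11, -12)) = Add(Mul(-5, Add(Rational(1, 7), Pow(-9, Rational(1, 2)))), 132) = Add(Mul(-5, Add(Rational(1, 7), Mul(3, I))), 132) = Add(Add(Rational(-5, 7), Mul(-15, I)), 132) = Add(Rational(919, 7), Mul(-15, I))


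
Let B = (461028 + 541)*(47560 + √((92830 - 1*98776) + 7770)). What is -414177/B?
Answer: -2462282265/130505852412068 + 414177*√114/261011704824136 ≈ -1.8850e-5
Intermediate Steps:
B = 21952221640 + 1846276*√114 (B = 461569*(47560 + √((92830 - 98776) + 7770)) = 461569*(47560 + √(-5946 + 7770)) = 461569*(47560 + √1824) = 461569*(47560 + 4*√114) = 21952221640 + 1846276*√114 ≈ 2.1972e+10)
-414177/B = -414177/(21952221640 + 1846276*√114)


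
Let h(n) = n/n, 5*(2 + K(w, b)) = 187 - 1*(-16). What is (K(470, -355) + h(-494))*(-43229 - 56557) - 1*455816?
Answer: -22036708/5 ≈ -4.4073e+6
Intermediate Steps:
K(w, b) = 193/5 (K(w, b) = -2 + (187 - 1*(-16))/5 = -2 + (187 + 16)/5 = -2 + (⅕)*203 = -2 + 203/5 = 193/5)
h(n) = 1
(K(470, -355) + h(-494))*(-43229 - 56557) - 1*455816 = (193/5 + 1)*(-43229 - 56557) - 1*455816 = (198/5)*(-99786) - 455816 = -19757628/5 - 455816 = -22036708/5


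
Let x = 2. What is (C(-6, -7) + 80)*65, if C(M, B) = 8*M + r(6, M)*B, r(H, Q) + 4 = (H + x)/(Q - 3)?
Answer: 38740/9 ≈ 4304.4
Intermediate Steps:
r(H, Q) = -4 + (2 + H)/(-3 + Q) (r(H, Q) = -4 + (H + 2)/(Q - 3) = -4 + (2 + H)/(-3 + Q))
C(M, B) = 8*M + B*(20 - 4*M)/(-3 + M) (C(M, B) = 8*M + ((14 + 6 - 4*M)/(-3 + M))*B = 8*M + ((20 - 4*M)/(-3 + M))*B = 8*M + B*(20 - 4*M)/(-3 + M))
(C(-6, -7) + 80)*65 = (4*(-7*(5 - 1*(-6)) + 2*(-6)*(-3 - 6))/(-3 - 6) + 80)*65 = (4*(-7*(5 + 6) + 2*(-6)*(-9))/(-9) + 80)*65 = (4*(-⅑)*(-7*11 + 108) + 80)*65 = (4*(-⅑)*(-77 + 108) + 80)*65 = (4*(-⅑)*31 + 80)*65 = (-124/9 + 80)*65 = (596/9)*65 = 38740/9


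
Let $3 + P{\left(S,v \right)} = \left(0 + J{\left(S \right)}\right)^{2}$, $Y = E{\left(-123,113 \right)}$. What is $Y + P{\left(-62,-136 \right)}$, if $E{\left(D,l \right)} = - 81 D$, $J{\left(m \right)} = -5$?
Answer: $9985$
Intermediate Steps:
$Y = 9963$ ($Y = \left(-81\right) \left(-123\right) = 9963$)
$P{\left(S,v \right)} = 22$ ($P{\left(S,v \right)} = -3 + \left(0 - 5\right)^{2} = -3 + \left(-5\right)^{2} = -3 + 25 = 22$)
$Y + P{\left(-62,-136 \right)} = 9963 + 22 = 9985$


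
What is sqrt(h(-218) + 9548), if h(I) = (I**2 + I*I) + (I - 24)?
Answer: sqrt(104354) ≈ 323.04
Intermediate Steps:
h(I) = -24 + I + 2*I**2 (h(I) = (I**2 + I**2) + (-24 + I) = 2*I**2 + (-24 + I) = -24 + I + 2*I**2)
sqrt(h(-218) + 9548) = sqrt((-24 - 218 + 2*(-218)**2) + 9548) = sqrt((-24 - 218 + 2*47524) + 9548) = sqrt((-24 - 218 + 95048) + 9548) = sqrt(94806 + 9548) = sqrt(104354)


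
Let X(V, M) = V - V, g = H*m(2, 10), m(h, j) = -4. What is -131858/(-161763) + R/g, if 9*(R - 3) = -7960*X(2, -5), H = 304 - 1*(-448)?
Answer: 396143575/486583104 ≈ 0.81413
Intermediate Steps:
H = 752 (H = 304 + 448 = 752)
g = -3008 (g = 752*(-4) = -3008)
X(V, M) = 0
R = 3 (R = 3 + (-7960*0)/9 = 3 + (1/9)*0 = 3 + 0 = 3)
-131858/(-161763) + R/g = -131858/(-161763) + 3/(-3008) = -131858*(-1/161763) + 3*(-1/3008) = 131858/161763 - 3/3008 = 396143575/486583104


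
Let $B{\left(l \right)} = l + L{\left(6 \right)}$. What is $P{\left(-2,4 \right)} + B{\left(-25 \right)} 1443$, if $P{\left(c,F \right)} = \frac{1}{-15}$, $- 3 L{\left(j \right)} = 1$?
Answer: $- \frac{548341}{15} \approx -36556.0$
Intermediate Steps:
$L{\left(j \right)} = - \frac{1}{3}$ ($L{\left(j \right)} = \left(- \frac{1}{3}\right) 1 = - \frac{1}{3}$)
$P{\left(c,F \right)} = - \frac{1}{15}$
$B{\left(l \right)} = - \frac{1}{3} + l$ ($B{\left(l \right)} = l - \frac{1}{3} = - \frac{1}{3} + l$)
$P{\left(-2,4 \right)} + B{\left(-25 \right)} 1443 = - \frac{1}{15} + \left(- \frac{1}{3} - 25\right) 1443 = - \frac{1}{15} - 36556 = - \frac{548341}{15}$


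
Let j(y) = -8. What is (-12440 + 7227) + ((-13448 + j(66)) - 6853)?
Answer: -25522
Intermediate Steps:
(-12440 + 7227) + ((-13448 + j(66)) - 6853) = (-12440 + 7227) + ((-13448 - 8) - 6853) = -5213 + (-13456 - 6853) = -5213 - 20309 = -25522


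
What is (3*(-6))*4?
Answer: -72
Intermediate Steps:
(3*(-6))*4 = -18*4 = -72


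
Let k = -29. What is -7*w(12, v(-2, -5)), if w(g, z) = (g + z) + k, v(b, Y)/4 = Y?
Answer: 259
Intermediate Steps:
v(b, Y) = 4*Y
w(g, z) = -29 + g + z (w(g, z) = (g + z) - 29 = -29 + g + z)
-7*w(12, v(-2, -5)) = -7*(-29 + 12 + 4*(-5)) = -7*(-29 + 12 - 20) = -7*(-37) = 259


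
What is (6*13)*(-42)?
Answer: -3276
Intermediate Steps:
(6*13)*(-42) = 78*(-42) = -3276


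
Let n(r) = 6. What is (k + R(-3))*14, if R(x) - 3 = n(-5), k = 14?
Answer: 322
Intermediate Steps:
R(x) = 9 (R(x) = 3 + 6 = 9)
(k + R(-3))*14 = (14 + 9)*14 = 23*14 = 322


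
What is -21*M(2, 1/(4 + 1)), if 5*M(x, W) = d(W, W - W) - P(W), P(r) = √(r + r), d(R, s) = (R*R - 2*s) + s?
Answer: -21/125 + 21*√10/25 ≈ 2.4883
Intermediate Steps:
d(R, s) = R² - s (d(R, s) = (R² - 2*s) + s = R² - s)
P(r) = √2*√r (P(r) = √(2*r) = √2*√r)
M(x, W) = W²/5 - √2*√W/5 (M(x, W) = ((W² - (W - W)) - √2*√W)/5 = ((W² - 1*0) - √2*√W)/5 = ((W² + 0) - √2*√W)/5 = (W² - √2*√W)/5 = W²/5 - √2*√W/5)
-21*M(2, 1/(4 + 1)) = -21*((1/(4 + 1))²/5 - √2*√(1/(4 + 1))/5) = -21*((1/5)²/5 - √2*√(1/5)/5) = -21*((⅕)²/5 - √2*√(⅕)/5) = -21*((⅕)*(1/25) - √2*√5/5/5) = -21*(1/125 - √10/25) = -21/125 + 21*√10/25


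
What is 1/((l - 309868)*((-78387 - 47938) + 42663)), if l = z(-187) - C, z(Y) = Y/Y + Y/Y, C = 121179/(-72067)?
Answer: 72067/1868255439569066 ≈ 3.8574e-11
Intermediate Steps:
C = -121179/72067 (C = 121179*(-1/72067) = -121179/72067 ≈ -1.6815)
z(Y) = 2 (z(Y) = 1 + 1 = 2)
l = 265313/72067 (l = 2 - 1*(-121179/72067) = 2 + 121179/72067 = 265313/72067 ≈ 3.6815)
1/((l - 309868)*((-78387 - 47938) + 42663)) = 1/((265313/72067 - 309868)*((-78387 - 47938) + 42663)) = 1/(-22330991843*(-126325 + 42663)/72067) = 1/(-22330991843/72067*(-83662)) = 1/(1868255439569066/72067) = 72067/1868255439569066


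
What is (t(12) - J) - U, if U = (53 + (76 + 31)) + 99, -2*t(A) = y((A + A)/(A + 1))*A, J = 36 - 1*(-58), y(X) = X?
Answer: -4733/13 ≈ -364.08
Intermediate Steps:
J = 94 (J = 36 + 58 = 94)
t(A) = -A**2/(1 + A) (t(A) = -(A + A)/(A + 1)*A/2 = -(2*A)/(1 + A)*A/2 = -2*A/(1 + A)*A/2 = -A**2/(1 + A))
U = 259 (U = (53 + 107) + 99 = 160 + 99 = 259)
(t(12) - J) - U = (-1*12**2/(1 + 12) - 1*94) - 1*259 = (-1*144/13 - 94) - 259 = (-1*144*1/13 - 94) - 259 = (-144/13 - 94) - 259 = -1366/13 - 259 = -4733/13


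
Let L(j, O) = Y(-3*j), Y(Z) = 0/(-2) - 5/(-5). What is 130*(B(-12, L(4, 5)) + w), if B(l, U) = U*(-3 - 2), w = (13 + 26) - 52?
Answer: -2340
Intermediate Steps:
Y(Z) = 1 (Y(Z) = 0*(-1/2) - 5*(-1/5) = 0 + 1 = 1)
L(j, O) = 1
w = -13 (w = 39 - 52 = -13)
B(l, U) = -5*U (B(l, U) = U*(-5) = -5*U)
130*(B(-12, L(4, 5)) + w) = 130*(-5*1 - 13) = 130*(-5 - 13) = 130*(-18) = -2340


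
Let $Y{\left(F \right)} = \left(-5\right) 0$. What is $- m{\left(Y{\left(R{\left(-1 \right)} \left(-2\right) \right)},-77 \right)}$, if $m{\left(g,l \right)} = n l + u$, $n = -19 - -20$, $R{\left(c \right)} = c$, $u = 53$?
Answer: $24$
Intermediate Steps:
$n = 1$ ($n = -19 + 20 = 1$)
$Y{\left(F \right)} = 0$
$m{\left(g,l \right)} = 53 + l$ ($m{\left(g,l \right)} = 1 l + 53 = l + 53 = 53 + l$)
$- m{\left(Y{\left(R{\left(-1 \right)} \left(-2\right) \right)},-77 \right)} = - (53 - 77) = \left(-1\right) \left(-24\right) = 24$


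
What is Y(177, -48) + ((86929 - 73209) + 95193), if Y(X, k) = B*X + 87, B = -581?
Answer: 6163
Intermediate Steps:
Y(X, k) = 87 - 581*X (Y(X, k) = -581*X + 87 = 87 - 581*X)
Y(177, -48) + ((86929 - 73209) + 95193) = (87 - 581*177) + ((86929 - 73209) + 95193) = (87 - 102837) + (13720 + 95193) = -102750 + 108913 = 6163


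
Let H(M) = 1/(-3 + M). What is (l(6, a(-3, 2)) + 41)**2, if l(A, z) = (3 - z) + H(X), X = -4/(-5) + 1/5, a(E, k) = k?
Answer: 6889/4 ≈ 1722.3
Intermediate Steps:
X = 1 (X = -4*(-1/5) + 1*(1/5) = 4/5 + 1/5 = 1)
l(A, z) = 5/2 - z (l(A, z) = (3 - z) + 1/(-3 + 1) = (3 - z) + 1/(-2) = (3 - z) - 1/2 = 5/2 - z)
(l(6, a(-3, 2)) + 41)**2 = ((5/2 - 1*2) + 41)**2 = ((5/2 - 2) + 41)**2 = (1/2 + 41)**2 = (83/2)**2 = 6889/4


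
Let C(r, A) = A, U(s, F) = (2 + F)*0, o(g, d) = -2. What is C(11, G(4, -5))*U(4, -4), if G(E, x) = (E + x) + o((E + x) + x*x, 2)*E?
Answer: 0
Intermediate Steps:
U(s, F) = 0
G(E, x) = x - E (G(E, x) = (E + x) - 2*E = x - E)
C(11, G(4, -5))*U(4, -4) = (-5 - 1*4)*0 = (-5 - 4)*0 = -9*0 = 0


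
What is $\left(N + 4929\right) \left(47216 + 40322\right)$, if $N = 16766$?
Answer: $1899136910$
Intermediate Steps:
$\left(N + 4929\right) \left(47216 + 40322\right) = \left(16766 + 4929\right) \left(47216 + 40322\right) = 21695 \cdot 87538 = 1899136910$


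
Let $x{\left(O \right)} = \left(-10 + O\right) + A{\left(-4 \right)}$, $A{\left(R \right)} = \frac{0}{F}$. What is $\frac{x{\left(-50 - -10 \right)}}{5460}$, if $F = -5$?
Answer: $- \frac{5}{546} \approx -0.0091575$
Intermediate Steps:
$A{\left(R \right)} = 0$ ($A{\left(R \right)} = \frac{0}{-5} = 0 \left(- \frac{1}{5}\right) = 0$)
$x{\left(O \right)} = -10 + O$ ($x{\left(O \right)} = \left(-10 + O\right) + 0 = -10 + O$)
$\frac{x{\left(-50 - -10 \right)}}{5460} = \frac{-10 - 40}{5460} = \left(-10 + \left(-50 + 10\right)\right) \frac{1}{5460} = \left(-10 - 40\right) \frac{1}{5460} = \left(-50\right) \frac{1}{5460} = - \frac{5}{546}$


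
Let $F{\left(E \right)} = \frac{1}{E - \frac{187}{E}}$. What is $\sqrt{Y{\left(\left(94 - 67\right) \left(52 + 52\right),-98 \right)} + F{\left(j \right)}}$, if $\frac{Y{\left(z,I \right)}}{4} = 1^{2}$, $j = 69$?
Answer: $\frac{\sqrt{84001510}}{4574} \approx 2.0038$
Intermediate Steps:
$Y{\left(z,I \right)} = 4$ ($Y{\left(z,I \right)} = 4 \cdot 1^{2} = 4 \cdot 1 = 4$)
$\sqrt{Y{\left(\left(94 - 67\right) \left(52 + 52\right),-98 \right)} + F{\left(j \right)}} = \sqrt{4 + \frac{69}{-187 + 69^{2}}} = \sqrt{4 + \frac{69}{-187 + 4761}} = \sqrt{4 + \frac{69}{4574}} = \sqrt{\frac{18365}{4574}} = \frac{\sqrt{84001510}}{4574}$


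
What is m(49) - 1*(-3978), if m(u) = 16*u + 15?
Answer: 4777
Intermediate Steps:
m(u) = 15 + 16*u
m(49) - 1*(-3978) = (15 + 16*49) - 1*(-3978) = (15 + 784) + 3978 = 799 + 3978 = 4777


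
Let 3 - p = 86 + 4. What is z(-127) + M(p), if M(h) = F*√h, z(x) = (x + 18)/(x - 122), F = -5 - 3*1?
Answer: 109/249 - 8*I*√87 ≈ 0.43775 - 74.619*I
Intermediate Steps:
F = -8 (F = -5 - 3 = -8)
p = -87 (p = 3 - (86 + 4) = 3 - 1*90 = 3 - 90 = -87)
z(x) = (18 + x)/(-122 + x)
M(h) = -8*√h
z(-127) + M(p) = (18 - 127)/(-122 - 127) - 8*I*√87 = -109/(-249) - 8*I*√87 = -1/249*(-109) - 8*I*√87 = 109/249 - 8*I*√87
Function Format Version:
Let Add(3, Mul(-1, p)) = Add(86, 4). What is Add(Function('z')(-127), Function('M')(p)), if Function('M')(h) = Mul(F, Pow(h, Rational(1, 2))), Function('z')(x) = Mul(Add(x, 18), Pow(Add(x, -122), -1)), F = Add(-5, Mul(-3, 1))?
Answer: Add(Rational(109, 249), Mul(-8, I, Pow(87, Rational(1, 2)))) ≈ Add(0.43775, Mul(-74.619, I))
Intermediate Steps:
F = -8 (F = Add(-5, -3) = -8)
p = -87 (p = Add(3, Mul(-1, Add(86, 4))) = Add(3, Mul(-1, 90)) = Add(3, -90) = -87)
Function('z')(x) = Mul(Pow(Add(-122, x), -1), Add(18, x)) (Function('z')(x) = Mul(Add(18, x), Pow(Add(-122, x), -1)) = Mul(Pow(Add(-122, x), -1), Add(18, x)))
Function('M')(h) = Mul(-8, Pow(h, Rational(1, 2)))
Add(Function('z')(-127), Function('M')(p)) = Add(Mul(Pow(Add(-122, -127), -1), Add(18, -127)), Mul(-8, Pow(-87, Rational(1, 2)))) = Add(Mul(Pow(-249, -1), -109), Mul(-8, Mul(I, Pow(87, Rational(1, 2))))) = Add(Mul(Rational(-1, 249), -109), Mul(-8, I, Pow(87, Rational(1, 2)))) = Add(Rational(109, 249), Mul(-8, I, Pow(87, Rational(1, 2))))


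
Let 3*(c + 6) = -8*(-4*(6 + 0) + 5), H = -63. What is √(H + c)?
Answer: I*√165/3 ≈ 4.2817*I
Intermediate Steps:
c = 134/3 (c = -6 + (-8*(-4*(6 + 0) + 5))/3 = -6 + (-8*(-4*6 + 5))/3 = -6 + (-8*(-24 + 5))/3 = -6 + (-8*(-19))/3 = -6 + (⅓)*152 = -6 + 152/3 = 134/3 ≈ 44.667)
√(H + c) = √(-63 + 134/3) = √(-55/3) = I*√165/3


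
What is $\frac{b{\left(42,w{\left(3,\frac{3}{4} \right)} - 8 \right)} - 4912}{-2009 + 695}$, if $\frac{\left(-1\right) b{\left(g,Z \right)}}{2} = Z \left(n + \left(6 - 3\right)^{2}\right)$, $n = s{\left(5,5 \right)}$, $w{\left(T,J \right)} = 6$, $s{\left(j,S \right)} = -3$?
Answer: $\frac{2444}{657} \approx 3.7199$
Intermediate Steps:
$n = -3$
$b{\left(g,Z \right)} = - 12 Z$ ($b{\left(g,Z \right)} = - 2 Z \left(-3 + \left(6 - 3\right)^{2}\right) = - 2 Z \left(-3 + 3^{2}\right) = - 2 Z \left(-3 + 9\right) = - 2 Z 6 = - 2 \cdot 6 Z = - 12 Z$)
$\frac{b{\left(42,w{\left(3,\frac{3}{4} \right)} - 8 \right)} - 4912}{-2009 + 695} = \frac{- 12 \left(6 - 8\right) - 4912}{-2009 + 695} = \frac{\left(-12\right) \left(-2\right) - 4912}{-1314} = \left(24 - 4912\right) \left(- \frac{1}{1314}\right) = \left(-4888\right) \left(- \frac{1}{1314}\right) = \frac{2444}{657}$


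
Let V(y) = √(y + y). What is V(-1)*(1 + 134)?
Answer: 135*I*√2 ≈ 190.92*I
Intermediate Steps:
V(y) = √2*√y (V(y) = √(2*y) = √2*√y)
V(-1)*(1 + 134) = (√2*√(-1))*(1 + 134) = (√2*I)*135 = (I*√2)*135 = 135*I*√2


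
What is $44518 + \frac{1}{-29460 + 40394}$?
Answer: $\frac{486759813}{10934} \approx 44518.0$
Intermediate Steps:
$44518 + \frac{1}{-29460 + 40394} = 44518 + \frac{1}{10934} = \frac{486759813}{10934}$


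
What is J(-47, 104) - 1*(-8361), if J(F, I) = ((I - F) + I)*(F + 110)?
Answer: 24426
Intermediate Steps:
J(F, I) = (110 + F)*(-F + 2*I) (J(F, I) = (-F + 2*I)*(110 + F) = (110 + F)*(-F + 2*I))
J(-47, 104) - 1*(-8361) = (-1*(-47)² - 110*(-47) + 220*104 + 2*(-47)*104) - 1*(-8361) = (-1*2209 + 5170 + 22880 - 9776) + 8361 = (-2209 + 5170 + 22880 - 9776) + 8361 = 16065 + 8361 = 24426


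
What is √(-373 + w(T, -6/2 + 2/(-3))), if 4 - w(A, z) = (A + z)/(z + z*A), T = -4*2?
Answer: I*√44594/11 ≈ 19.198*I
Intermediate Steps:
T = -8
w(A, z) = 4 - (A + z)/(z + A*z) (w(A, z) = 4 - (A + z)/(z + z*A) = 4 - (A + z)/(z + A*z))
√(-373 + w(T, -6/2 + 2/(-3))) = √(-373 + (-1*(-8) + 3*(-6/2 + 2/(-3)) + 4*(-8)*(-6/2 + 2/(-3)))/((-6/2 + 2/(-3))*(1 - 8))) = √(-373 + (8 + 3*(-6*½ + 2*(-⅓)) + 4*(-8)*(-6*½ + 2*(-⅓)))/((-6*½ + 2*(-⅓))*(-7))) = √(-373 - ⅐*(8 + 3*(-3 - ⅔) + 4*(-8)*(-3 - ⅔))/(-3 - ⅔)) = √(-373 - ⅐*(8 + 3*(-11/3) + 4*(-8)*(-11/3))/(-11/3)) = √(-373 - 3/11*(-⅐)*(8 - 11 + 352/3)) = √(-373 - 3/11*(-⅐)*343/3) = √(-373 + 49/11) = √(-4054/11) = I*√44594/11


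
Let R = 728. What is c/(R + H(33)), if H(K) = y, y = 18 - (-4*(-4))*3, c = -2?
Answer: -1/349 ≈ -0.0028653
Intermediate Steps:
y = -30 (y = 18 - 16*3 = 18 - 1*48 = 18 - 48 = -30)
H(K) = -30
c/(R + H(33)) = -2/(728 - 30) = -2/698 = -2*1/698 = -1/349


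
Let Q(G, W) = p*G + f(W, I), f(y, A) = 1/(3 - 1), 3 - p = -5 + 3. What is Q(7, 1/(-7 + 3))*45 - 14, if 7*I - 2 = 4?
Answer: 3167/2 ≈ 1583.5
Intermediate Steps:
p = 5 (p = 3 - (-5 + 3) = 3 - 1*(-2) = 3 + 2 = 5)
I = 6/7 (I = 2/7 + (⅐)*4 = 2/7 + 4/7 = 6/7 ≈ 0.85714)
f(y, A) = ½ (f(y, A) = 1/2 = ½)
Q(G, W) = ½ + 5*G (Q(G, W) = 5*G + ½ = ½ + 5*G)
Q(7, 1/(-7 + 3))*45 - 14 = (½ + 5*7)*45 - 14 = (½ + 35)*45 - 14 = (71/2)*45 - 14 = 3195/2 - 14 = 3167/2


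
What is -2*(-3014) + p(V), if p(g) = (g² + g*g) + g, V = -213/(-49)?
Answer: 14574403/2401 ≈ 6070.1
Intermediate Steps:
V = 213/49 (V = -213*(-1/49) = 213/49 ≈ 4.3469)
p(g) = g + 2*g² (p(g) = (g² + g²) + g = 2*g² + g = g + 2*g²)
-2*(-3014) + p(V) = -2*(-3014) + 213*(1 + 2*(213/49))/49 = 6028 + 213*(1 + 426/49)/49 = 6028 + (213/49)*(475/49) = 6028 + 101175/2401 = 14574403/2401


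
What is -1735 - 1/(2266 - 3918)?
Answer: -2866219/1652 ≈ -1735.0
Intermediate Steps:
-1735 - 1/(2266 - 3918) = -1735 - 1/(-1652) = -1735 - 1*(-1/1652) = -1735 + 1/1652 = -2866219/1652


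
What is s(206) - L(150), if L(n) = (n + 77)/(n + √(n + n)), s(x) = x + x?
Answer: 60749/148 + 227*√3/2220 ≈ 410.64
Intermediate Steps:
s(x) = 2*x
L(n) = (77 + n)/(n + √2*√n) (L(n) = (77 + n)/(n + √(2*n)) = (77 + n)/(n + √2*√n))
s(206) - L(150) = 2*206 - (77 + 150)/(150 + √2*√150) = 412 - 227/(150 + √2*(5*√6)) = 412 - 227/(150 + 10*√3)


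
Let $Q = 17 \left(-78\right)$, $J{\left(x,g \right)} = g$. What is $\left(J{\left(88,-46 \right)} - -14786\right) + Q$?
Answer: $13414$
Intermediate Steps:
$Q = -1326$
$\left(J{\left(88,-46 \right)} - -14786\right) + Q = \left(-46 - -14786\right) - 1326 = \left(-46 + 14786\right) - 1326 = 14740 - 1326 = 13414$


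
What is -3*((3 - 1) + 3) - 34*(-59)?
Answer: 1991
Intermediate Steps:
-3*((3 - 1) + 3) - 34*(-59) = -3*(2 + 3) + 2006 = -3*5 + 2006 = -15 + 2006 = 1991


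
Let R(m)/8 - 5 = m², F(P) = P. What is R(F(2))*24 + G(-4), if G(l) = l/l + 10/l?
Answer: 3453/2 ≈ 1726.5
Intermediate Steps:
R(m) = 40 + 8*m²
G(l) = 1 + 10/l
R(F(2))*24 + G(-4) = (40 + 8*2²)*24 + (10 - 4)/(-4) = (40 + 8*4)*24 - ¼*6 = (40 + 32)*24 - 3/2 = 72*24 - 3/2 = 1728 - 3/2 = 3453/2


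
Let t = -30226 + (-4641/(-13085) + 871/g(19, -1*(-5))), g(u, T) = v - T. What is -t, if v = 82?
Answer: 30442300778/1007545 ≈ 30214.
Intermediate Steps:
g(u, T) = 82 - T
t = -30442300778/1007545 (t = -30226 + (-4641/(-13085) + 871/(82 - (-1)*(-5))) = -30226 + (-4641*(-1/13085) + 871/(82 - 1*5)) = -30226 + (4641/13085 + 871/(82 - 5)) = -30226 + (4641/13085 + 871/77) = -30226 + 11754392/1007545 = -30442300778/1007545 ≈ -30214.)
-t = -1*(-30442300778/1007545) = 30442300778/1007545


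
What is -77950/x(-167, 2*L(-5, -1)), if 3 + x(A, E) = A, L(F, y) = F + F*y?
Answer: 7795/17 ≈ 458.53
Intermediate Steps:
x(A, E) = -3 + A
-77950/x(-167, 2*L(-5, -1)) = -77950/(-3 - 167) = -77950/(-170) = -77950*(-1/170) = 7795/17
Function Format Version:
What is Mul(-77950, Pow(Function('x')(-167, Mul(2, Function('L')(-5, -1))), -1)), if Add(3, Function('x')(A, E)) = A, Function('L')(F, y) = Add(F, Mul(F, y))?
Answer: Rational(7795, 17) ≈ 458.53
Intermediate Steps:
Function('x')(A, E) = Add(-3, A)
Mul(-77950, Pow(Function('x')(-167, Mul(2, Function('L')(-5, -1))), -1)) = Mul(-77950, Pow(Add(-3, -167), -1)) = Mul(-77950, Pow(-170, -1)) = Mul(-77950, Rational(-1, 170)) = Rational(7795, 17)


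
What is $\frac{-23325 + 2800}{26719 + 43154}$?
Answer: $- \frac{20525}{69873} \approx -0.29375$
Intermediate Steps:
$\frac{-23325 + 2800}{26719 + 43154} = - \frac{20525}{69873}$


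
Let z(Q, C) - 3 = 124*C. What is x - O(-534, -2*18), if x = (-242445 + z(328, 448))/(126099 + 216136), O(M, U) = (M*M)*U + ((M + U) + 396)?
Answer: 702662490752/68447 ≈ 1.0266e+7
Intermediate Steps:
z(Q, C) = 3 + 124*C
O(M, U) = 396 + M + U + U*M**2 (O(M, U) = M**2*U + (396 + M + U) = U*M**2 + (396 + M + U) = 396 + M + U + U*M**2)
x = -37378/68447 (x = (-242445 + (3 + 124*448))/(126099 + 216136) = (-242445 + (3 + 55552))/342235 = (-242445 + 55555)*(1/342235) = -186890*1/342235 = -37378/68447 ≈ -0.54609)
x - O(-534, -2*18) = -37378/68447 - (396 - 534 - 2*18 - 2*18*(-534)**2) = -37378/68447 - (396 - 534 - 36 - 36*285156) = -37378/68447 - (396 - 534 - 36 - 10265616) = -37378/68447 - 1*(-10265790) = -37378/68447 + 10265790 = 702662490752/68447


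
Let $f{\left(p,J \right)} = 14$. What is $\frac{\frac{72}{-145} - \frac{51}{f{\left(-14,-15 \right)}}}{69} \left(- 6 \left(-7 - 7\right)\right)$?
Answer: $- \frac{16806}{3335} \approx -5.0393$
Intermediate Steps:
$\frac{\frac{72}{-145} - \frac{51}{f{\left(-14,-15 \right)}}}{69} \left(- 6 \left(-7 - 7\right)\right) = \frac{\frac{72}{-145} - \frac{51}{14}}{69} \left(- 6 \left(-7 - 7\right)\right) = \left(72 \left(- \frac{1}{145}\right) - \frac{51}{14}\right) \frac{1}{69} \left(\left(-6\right) \left(-14\right)\right) = \left(- \frac{72}{145} - \frac{51}{14}\right) \frac{1}{69} \cdot 84 = \left(- \frac{8403}{2030}\right) \frac{1}{69} \cdot 84 = \left(- \frac{2801}{46690}\right) 84 = - \frac{16806}{3335}$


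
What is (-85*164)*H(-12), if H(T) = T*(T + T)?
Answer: -4014720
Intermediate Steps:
H(T) = 2*T² (H(T) = T*(2*T) = 2*T²)
(-85*164)*H(-12) = (-85*164)*(2*(-12)²) = -27880*144 = -13940*288 = -4014720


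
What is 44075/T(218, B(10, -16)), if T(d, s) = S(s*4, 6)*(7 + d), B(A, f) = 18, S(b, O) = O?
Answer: 1763/54 ≈ 32.648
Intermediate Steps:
T(d, s) = 42 + 6*d (T(d, s) = 6*(7 + d) = 42 + 6*d)
44075/T(218, B(10, -16)) = 44075/(42 + 6*218) = 44075/(42 + 1308) = 44075/1350 = 44075*(1/1350) = 1763/54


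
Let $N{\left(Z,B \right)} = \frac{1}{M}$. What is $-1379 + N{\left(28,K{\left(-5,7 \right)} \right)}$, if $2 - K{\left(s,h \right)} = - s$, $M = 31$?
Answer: $- \frac{42748}{31} \approx -1379.0$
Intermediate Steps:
$K{\left(s,h \right)} = 2 + s$ ($K{\left(s,h \right)} = 2 - - s = 2 + s$)
$N{\left(Z,B \right)} = \frac{1}{31}$
$-1379 + N{\left(28,K{\left(-5,7 \right)} \right)} = -1379 + \frac{1}{31} = - \frac{42748}{31}$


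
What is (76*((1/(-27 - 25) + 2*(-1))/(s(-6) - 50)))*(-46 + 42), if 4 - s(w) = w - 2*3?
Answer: -3990/221 ≈ -18.054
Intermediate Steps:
s(w) = 10 - w (s(w) = 4 - (w - 2*3) = 4 - (w - 6) = 4 - (-6 + w) = 4 + (6 - w) = 10 - w)
(76*((1/(-27 - 25) + 2*(-1))/(s(-6) - 50)))*(-46 + 42) = (76*((1/(-27 - 25) + 2*(-1))/((10 - 1*(-6)) - 50)))*(-46 + 42) = (76*((1/(-52) - 2)/((10 + 6) - 50)))*(-4) = (76*((-1/52 - 2)/(16 - 50)))*(-4) = (76*(-105/52/(-34)))*(-4) = (76*(-105/52*(-1/34)))*(-4) = (76*(105/1768))*(-4) = (1995/442)*(-4) = -3990/221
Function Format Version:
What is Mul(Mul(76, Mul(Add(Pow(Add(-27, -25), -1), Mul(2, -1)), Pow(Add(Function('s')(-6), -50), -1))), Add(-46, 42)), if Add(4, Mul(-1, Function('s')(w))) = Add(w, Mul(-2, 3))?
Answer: Rational(-3990, 221) ≈ -18.054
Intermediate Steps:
Function('s')(w) = Add(10, Mul(-1, w)) (Function('s')(w) = Add(4, Mul(-1, Add(w, Mul(-2, 3)))) = Add(4, Mul(-1, Add(w, -6))) = Add(4, Mul(-1, Add(-6, w))) = Add(4, Add(6, Mul(-1, w))) = Add(10, Mul(-1, w)))
Mul(Mul(76, Mul(Add(Pow(Add(-27, -25), -1), Mul(2, -1)), Pow(Add(Function('s')(-6), -50), -1))), Add(-46, 42)) = Mul(Mul(76, Mul(Add(Pow(Add(-27, -25), -1), Mul(2, -1)), Pow(Add(Add(10, Mul(-1, -6)), -50), -1))), Add(-46, 42)) = Mul(Mul(76, Mul(Add(Pow(-52, -1), -2), Pow(Add(Add(10, 6), -50), -1))), -4) = Mul(Mul(76, Mul(Add(Rational(-1, 52), -2), Pow(Add(16, -50), -1))), -4) = Mul(Mul(76, Mul(Rational(-105, 52), Pow(-34, -1))), -4) = Mul(Mul(76, Mul(Rational(-105, 52), Rational(-1, 34))), -4) = Mul(Mul(76, Rational(105, 1768)), -4) = Mul(Rational(1995, 442), -4) = Rational(-3990, 221)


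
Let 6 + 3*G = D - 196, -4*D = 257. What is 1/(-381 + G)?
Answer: -4/1879 ≈ -0.0021288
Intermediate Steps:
D = -257/4 (D = -¼*257 = -257/4 ≈ -64.250)
G = -355/4 (G = -2 + (-257/4 - 196)/3 = -2 + (⅓)*(-1041/4) = -2 - 347/4 = -355/4 ≈ -88.750)
1/(-381 + G) = 1/(-381 - 355/4) = 1/(-1879/4) = -4/1879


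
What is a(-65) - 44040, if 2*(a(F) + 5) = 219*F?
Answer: -102325/2 ≈ -51163.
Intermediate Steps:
a(F) = -5 + 219*F/2 (a(F) = -5 + (219*F)/2 = -5 + 219*F/2)
a(-65) - 44040 = (-5 + (219/2)*(-65)) - 44040 = (-5 - 14235/2) - 44040 = -14245/2 - 44040 = -102325/2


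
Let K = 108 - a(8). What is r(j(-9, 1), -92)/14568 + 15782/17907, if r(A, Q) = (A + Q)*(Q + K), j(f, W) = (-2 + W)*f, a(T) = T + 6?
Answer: 37823269/43478196 ≈ 0.86994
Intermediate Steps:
a(T) = 6 + T
j(f, W) = f*(-2 + W)
K = 94 (K = 108 - (6 + 8) = 108 - 1*14 = 108 - 14 = 94)
r(A, Q) = (94 + Q)*(A + Q) (r(A, Q) = (A + Q)*(Q + 94) = (A + Q)*(94 + Q) = (94 + Q)*(A + Q))
r(j(-9, 1), -92)/14568 + 15782/17907 = ((-92)² + 94*(-9*(-2 + 1)) + 94*(-92) - 9*(-2 + 1)*(-92))/14568 + 15782/17907 = (8464 + 94*(-9*(-1)) - 8648 - 9*(-1)*(-92))*(1/14568) + 15782*(1/17907) = (8464 + 94*9 - 8648 + 9*(-92))*(1/14568) + 15782/17907 = (8464 + 846 - 8648 - 828)*(1/14568) + 15782/17907 = -166*1/14568 + 15782/17907 = -83/7284 + 15782/17907 = 37823269/43478196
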